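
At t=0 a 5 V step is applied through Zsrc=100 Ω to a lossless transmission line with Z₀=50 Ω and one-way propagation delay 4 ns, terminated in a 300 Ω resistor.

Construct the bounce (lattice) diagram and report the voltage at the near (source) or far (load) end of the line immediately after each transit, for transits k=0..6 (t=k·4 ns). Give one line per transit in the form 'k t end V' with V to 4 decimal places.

Γ_L=0.714286, Γ_S=0.333333; launch V₁=5·50/150=1.666667
k=0 src: V=1.6667
k=1 load: inc=1.666667, refl=1.666667·0.714286=1.1905; V=0.000000+1.666667+1.190476=2.8571
k=2 src: inc=1.190476, refl=1.190476·0.333333=0.3968; V=1.666667+1.190476+0.396825=3.2540
k=3 load: inc=0.396825, refl=0.396825·0.714286=0.2834; V=2.857143+0.396825+0.283447=3.5374
k=4 src: inc=0.283447, refl=0.283447·0.333333=0.0945; V=3.253968+0.283447+0.094482=3.6319
k=5 load: inc=0.094482, refl=0.094482·0.714286=0.0675; V=3.537415+0.094482+0.067487=3.6994
k=6 src: inc=0.067487, refl=0.067487·0.333333=0.0225; V=3.631897+0.067487+0.022496=3.7219

0 0 source 1.6667
1 4 load 2.8571
2 8 source 3.2540
3 12 load 3.5374
4 16 source 3.6319
5 20 load 3.6994
6 24 source 3.7219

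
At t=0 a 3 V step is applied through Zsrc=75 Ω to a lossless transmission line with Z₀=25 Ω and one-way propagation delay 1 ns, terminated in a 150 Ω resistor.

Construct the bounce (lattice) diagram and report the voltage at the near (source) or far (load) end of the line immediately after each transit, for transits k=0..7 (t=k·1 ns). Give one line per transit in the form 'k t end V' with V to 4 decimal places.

0 0 source 0.7500
1 1 load 1.2857
2 2 source 1.5536
3 3 load 1.7449
4 4 source 1.8406
5 5 load 1.9089
6 6 source 1.9431
7 7 load 1.9675

Γ_L=0.714286, Γ_S=0.500000; launch V₁=3·25/100=0.750000
k=0 src: V=0.7500
k=1 load: inc=0.750000, refl=0.750000·0.714286=0.5357; V=0.000000+0.750000+0.535714=1.2857
k=2 src: inc=0.535714, refl=0.535714·0.500000=0.2679; V=0.750000+0.535714+0.267857=1.5536
k=3 load: inc=0.267857, refl=0.267857·0.714286=0.1913; V=1.285714+0.267857+0.191327=1.7449
k=4 src: inc=0.191327, refl=0.191327·0.500000=0.0957; V=1.553571+0.191327+0.095663=1.8406
k=5 load: inc=0.095663, refl=0.095663·0.714286=0.0683; V=1.744898+0.095663+0.068331=1.9089
k=6 src: inc=0.068331, refl=0.068331·0.500000=0.0342; V=1.840561+0.068331+0.034165=1.9431
k=7 load: inc=0.034165, refl=0.034165·0.714286=0.0244; V=1.908892+0.034165+0.024404=1.9675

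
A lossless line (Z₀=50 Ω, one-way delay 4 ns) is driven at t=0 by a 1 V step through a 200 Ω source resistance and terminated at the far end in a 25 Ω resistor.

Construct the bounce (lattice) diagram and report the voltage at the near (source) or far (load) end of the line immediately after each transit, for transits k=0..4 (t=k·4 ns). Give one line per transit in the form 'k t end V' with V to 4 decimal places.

0 0 source 0.2000
1 4 load 0.1333
2 8 source 0.0933
3 12 load 0.1067
4 16 source 0.1147

Γ_L=-0.333333, Γ_S=0.600000; launch V₁=1·50/250=0.200000
k=0 src: V=0.2000
k=1 load: inc=0.200000, refl=0.200000·-0.333333=-0.0667; V=0.000000+0.200000+-0.066667=0.1333
k=2 src: inc=-0.066667, refl=-0.066667·0.600000=-0.0400; V=0.200000+-0.066667+-0.040000=0.0933
k=3 load: inc=-0.040000, refl=-0.040000·-0.333333=0.0133; V=0.133333+-0.040000+0.013333=0.1067
k=4 src: inc=0.013333, refl=0.013333·0.600000=0.0080; V=0.093333+0.013333+0.008000=0.1147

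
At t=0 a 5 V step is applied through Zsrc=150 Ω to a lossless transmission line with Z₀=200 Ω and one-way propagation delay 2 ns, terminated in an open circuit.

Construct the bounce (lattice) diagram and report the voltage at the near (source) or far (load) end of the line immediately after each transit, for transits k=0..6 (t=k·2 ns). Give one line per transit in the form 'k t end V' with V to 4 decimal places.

0 0 source 2.8571
1 2 load 5.7143
2 4 source 5.3061
3 6 load 4.8980
4 8 source 4.9563
5 10 load 5.0146
6 12 source 5.0062

Γ_L=1.000000, Γ_S=-0.142857; launch V₁=5·200/350=2.857143
k=0 src: V=2.8571
k=1 load: inc=2.857143, refl=2.857143·1.000000=2.8571; V=0.000000+2.857143+2.857143=5.7143
k=2 src: inc=2.857143, refl=2.857143·-0.142857=-0.4082; V=2.857143+2.857143+-0.408163=5.3061
k=3 load: inc=-0.408163, refl=-0.408163·1.000000=-0.4082; V=5.714286+-0.408163+-0.408163=4.8980
k=4 src: inc=-0.408163, refl=-0.408163·-0.142857=0.0583; V=5.306122+-0.408163+0.058309=4.9563
k=5 load: inc=0.058309, refl=0.058309·1.000000=0.0583; V=4.897959+0.058309+0.058309=5.0146
k=6 src: inc=0.058309, refl=0.058309·-0.142857=-0.0083; V=4.956268+0.058309+-0.008330=5.0062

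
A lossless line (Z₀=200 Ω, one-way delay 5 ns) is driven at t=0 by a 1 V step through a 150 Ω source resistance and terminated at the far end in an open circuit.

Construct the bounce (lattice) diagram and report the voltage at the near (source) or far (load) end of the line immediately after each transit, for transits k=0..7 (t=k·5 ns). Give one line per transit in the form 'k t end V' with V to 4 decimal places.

0 0 source 0.5714
1 5 load 1.1429
2 10 source 1.0612
3 15 load 0.9796
4 20 source 0.9913
5 25 load 1.0029
6 30 source 1.0012
7 35 load 0.9996

Γ_L=1.000000, Γ_S=-0.142857; launch V₁=1·200/350=0.571429
k=0 src: V=0.5714
k=1 load: inc=0.571429, refl=0.571429·1.000000=0.5714; V=0.000000+0.571429+0.571429=1.1429
k=2 src: inc=0.571429, refl=0.571429·-0.142857=-0.0816; V=0.571429+0.571429+-0.081633=1.0612
k=3 load: inc=-0.081633, refl=-0.081633·1.000000=-0.0816; V=1.142857+-0.081633+-0.081633=0.9796
k=4 src: inc=-0.081633, refl=-0.081633·-0.142857=0.0117; V=1.061224+-0.081633+0.011662=0.9913
k=5 load: inc=0.011662, refl=0.011662·1.000000=0.0117; V=0.979592+0.011662+0.011662=1.0029
k=6 src: inc=0.011662, refl=0.011662·-0.142857=-0.0017; V=0.991254+0.011662+-0.001666=1.0012
k=7 load: inc=-0.001666, refl=-0.001666·1.000000=-0.0017; V=1.002915+-0.001666+-0.001666=0.9996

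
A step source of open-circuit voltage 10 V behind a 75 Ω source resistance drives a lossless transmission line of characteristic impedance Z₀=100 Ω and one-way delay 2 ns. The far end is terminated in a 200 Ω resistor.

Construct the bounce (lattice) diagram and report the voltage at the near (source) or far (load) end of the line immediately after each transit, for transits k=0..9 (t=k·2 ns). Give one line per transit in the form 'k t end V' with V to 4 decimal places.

Γ_L=0.333333, Γ_S=-0.142857; launch V₁=10·100/175=5.714286
k=0 src: V=5.7143
k=1 load: inc=5.714286, refl=5.714286·0.333333=1.9048; V=0.000000+5.714286+1.904762=7.6190
k=2 src: inc=1.904762, refl=1.904762·-0.142857=-0.2721; V=5.714286+1.904762+-0.272109=7.3469
k=3 load: inc=-0.272109, refl=-0.272109·0.333333=-0.0907; V=7.619048+-0.272109+-0.090703=7.2562
k=4 src: inc=-0.090703, refl=-0.090703·-0.142857=0.0130; V=7.346939+-0.090703+0.012958=7.2692
k=5 load: inc=0.012958, refl=0.012958·0.333333=0.0043; V=7.256236+0.012958+0.004319=7.2735
k=6 src: inc=0.004319, refl=0.004319·-0.142857=-0.0006; V=7.269193+0.004319+-0.000617=7.2729
k=7 load: inc=-0.000617, refl=-0.000617·0.333333=-0.0002; V=7.273513+-0.000617+-0.000206=7.2727
k=8 src: inc=-0.000206, refl=-0.000206·-0.142857=0.0000; V=7.272896+-0.000206+0.000029=7.2727
k=9 load: inc=0.000029, refl=0.000029·0.333333=0.0000; V=7.272690+0.000029+0.000010=7.2727

0 0 source 5.7143
1 2 load 7.6190
2 4 source 7.3469
3 6 load 7.2562
4 8 source 7.2692
5 10 load 7.2735
6 12 source 7.2729
7 14 load 7.2727
8 16 source 7.2727
9 18 load 7.2727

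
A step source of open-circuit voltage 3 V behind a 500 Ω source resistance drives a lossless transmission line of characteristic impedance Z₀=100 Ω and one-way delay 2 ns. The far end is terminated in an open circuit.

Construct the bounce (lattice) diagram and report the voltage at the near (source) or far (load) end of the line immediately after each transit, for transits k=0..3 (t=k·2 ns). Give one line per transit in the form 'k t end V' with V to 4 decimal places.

Γ_L=1.000000, Γ_S=0.666667; launch V₁=3·100/600=0.500000
k=0 src: V=0.5000
k=1 load: inc=0.500000, refl=0.500000·1.000000=0.5000; V=0.000000+0.500000+0.500000=1.0000
k=2 src: inc=0.500000, refl=0.500000·0.666667=0.3333; V=0.500000+0.500000+0.333333=1.3333
k=3 load: inc=0.333333, refl=0.333333·1.000000=0.3333; V=1.000000+0.333333+0.333333=1.6667

0 0 source 0.5000
1 2 load 1.0000
2 4 source 1.3333
3 6 load 1.6667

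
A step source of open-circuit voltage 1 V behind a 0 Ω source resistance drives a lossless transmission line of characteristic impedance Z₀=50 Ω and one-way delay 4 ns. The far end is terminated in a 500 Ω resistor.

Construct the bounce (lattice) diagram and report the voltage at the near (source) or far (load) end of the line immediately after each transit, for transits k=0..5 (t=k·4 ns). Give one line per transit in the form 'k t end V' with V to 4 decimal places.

Γ_L=0.818182, Γ_S=-1.000000; launch V₁=1·50/50=1.000000
k=0 src: V=1.0000
k=1 load: inc=1.000000, refl=1.000000·0.818182=0.8182; V=0.000000+1.000000+0.818182=1.8182
k=2 src: inc=0.818182, refl=0.818182·-1.000000=-0.8182; V=1.000000+0.818182+-0.818182=1.0000
k=3 load: inc=-0.818182, refl=-0.818182·0.818182=-0.6694; V=1.818182+-0.818182+-0.669421=0.3306
k=4 src: inc=-0.669421, refl=-0.669421·-1.000000=0.6694; V=1.000000+-0.669421+0.669421=1.0000
k=5 load: inc=0.669421, refl=0.669421·0.818182=0.5477; V=0.330579+0.669421+0.547708=1.5477

0 0 source 1.0000
1 4 load 1.8182
2 8 source 1.0000
3 12 load 0.3306
4 16 source 1.0000
5 20 load 1.5477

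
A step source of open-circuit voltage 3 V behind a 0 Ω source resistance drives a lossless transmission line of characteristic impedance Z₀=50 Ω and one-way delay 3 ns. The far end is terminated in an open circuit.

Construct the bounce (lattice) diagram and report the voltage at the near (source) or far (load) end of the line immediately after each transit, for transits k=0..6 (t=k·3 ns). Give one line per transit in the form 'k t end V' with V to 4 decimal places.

0 0 source 3.0000
1 3 load 6.0000
2 6 source 3.0000
3 9 load 0.0000
4 12 source 3.0000
5 15 load 6.0000
6 18 source 3.0000

Γ_L=1.000000, Γ_S=-1.000000; launch V₁=3·50/50=3.000000
k=0 src: V=3.0000
k=1 load: inc=3.000000, refl=3.000000·1.000000=3.0000; V=0.000000+3.000000+3.000000=6.0000
k=2 src: inc=3.000000, refl=3.000000·-1.000000=-3.0000; V=3.000000+3.000000+-3.000000=3.0000
k=3 load: inc=-3.000000, refl=-3.000000·1.000000=-3.0000; V=6.000000+-3.000000+-3.000000=0.0000
k=4 src: inc=-3.000000, refl=-3.000000·-1.000000=3.0000; V=3.000000+-3.000000+3.000000=3.0000
k=5 load: inc=3.000000, refl=3.000000·1.000000=3.0000; V=0.000000+3.000000+3.000000=6.0000
k=6 src: inc=3.000000, refl=3.000000·-1.000000=-3.0000; V=3.000000+3.000000+-3.000000=3.0000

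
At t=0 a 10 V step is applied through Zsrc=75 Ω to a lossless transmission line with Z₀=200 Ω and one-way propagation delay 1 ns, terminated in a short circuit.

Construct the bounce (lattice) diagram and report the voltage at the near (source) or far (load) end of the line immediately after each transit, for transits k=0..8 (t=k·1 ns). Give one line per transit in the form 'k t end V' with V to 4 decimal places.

0 0 source 7.2727
1 1 load 0.0000
2 2 source 3.3058
3 3 load 0.0000
4 4 source 1.5026
5 5 load 0.0000
6 6 source 0.6830
7 7 load 0.0000
8 8 source 0.3105

Γ_L=-1.000000, Γ_S=-0.454545; launch V₁=10·200/275=7.272727
k=0 src: V=7.2727
k=1 load: inc=7.272727, refl=7.272727·-1.000000=-7.2727; V=0.000000+7.272727+-7.272727=0.0000
k=2 src: inc=-7.272727, refl=-7.272727·-0.454545=3.3058; V=7.272727+-7.272727+3.305785=3.3058
k=3 load: inc=3.305785, refl=3.305785·-1.000000=-3.3058; V=0.000000+3.305785+-3.305785=0.0000
k=4 src: inc=-3.305785, refl=-3.305785·-0.454545=1.5026; V=3.305785+-3.305785+1.502630=1.5026
k=5 load: inc=1.502630, refl=1.502630·-1.000000=-1.5026; V=0.000000+1.502630+-1.502630=0.0000
k=6 src: inc=-1.502630, refl=-1.502630·-0.454545=0.6830; V=1.502630+-1.502630+0.683013=0.6830
k=7 load: inc=0.683013, refl=0.683013·-1.000000=-0.6830; V=0.000000+0.683013+-0.683013=0.0000
k=8 src: inc=-0.683013, refl=-0.683013·-0.454545=0.3105; V=0.683013+-0.683013+0.310461=0.3105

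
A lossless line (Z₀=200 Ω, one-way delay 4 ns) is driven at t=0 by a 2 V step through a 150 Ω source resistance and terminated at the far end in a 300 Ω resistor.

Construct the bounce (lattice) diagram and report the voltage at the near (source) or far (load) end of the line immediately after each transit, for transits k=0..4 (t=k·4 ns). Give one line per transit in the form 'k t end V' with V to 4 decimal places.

0 0 source 1.1429
1 4 load 1.3714
2 8 source 1.3388
3 12 load 1.3322
4 16 source 1.3332

Γ_L=0.200000, Γ_S=-0.142857; launch V₁=2·200/350=1.142857
k=0 src: V=1.1429
k=1 load: inc=1.142857, refl=1.142857·0.200000=0.2286; V=0.000000+1.142857+0.228571=1.3714
k=2 src: inc=0.228571, refl=0.228571·-0.142857=-0.0327; V=1.142857+0.228571+-0.032653=1.3388
k=3 load: inc=-0.032653, refl=-0.032653·0.200000=-0.0065; V=1.371429+-0.032653+-0.006531=1.3322
k=4 src: inc=-0.006531, refl=-0.006531·-0.142857=0.0009; V=1.338776+-0.006531+0.000933=1.3332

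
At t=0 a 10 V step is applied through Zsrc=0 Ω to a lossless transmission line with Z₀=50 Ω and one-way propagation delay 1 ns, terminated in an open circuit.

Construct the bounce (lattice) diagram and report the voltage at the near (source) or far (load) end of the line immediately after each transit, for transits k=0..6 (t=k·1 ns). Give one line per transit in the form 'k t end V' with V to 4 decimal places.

0 0 source 10.0000
1 1 load 20.0000
2 2 source 10.0000
3 3 load 0.0000
4 4 source 10.0000
5 5 load 20.0000
6 6 source 10.0000

Γ_L=1.000000, Γ_S=-1.000000; launch V₁=10·50/50=10.000000
k=0 src: V=10.0000
k=1 load: inc=10.000000, refl=10.000000·1.000000=10.0000; V=0.000000+10.000000+10.000000=20.0000
k=2 src: inc=10.000000, refl=10.000000·-1.000000=-10.0000; V=10.000000+10.000000+-10.000000=10.0000
k=3 load: inc=-10.000000, refl=-10.000000·1.000000=-10.0000; V=20.000000+-10.000000+-10.000000=0.0000
k=4 src: inc=-10.000000, refl=-10.000000·-1.000000=10.0000; V=10.000000+-10.000000+10.000000=10.0000
k=5 load: inc=10.000000, refl=10.000000·1.000000=10.0000; V=0.000000+10.000000+10.000000=20.0000
k=6 src: inc=10.000000, refl=10.000000·-1.000000=-10.0000; V=10.000000+10.000000+-10.000000=10.0000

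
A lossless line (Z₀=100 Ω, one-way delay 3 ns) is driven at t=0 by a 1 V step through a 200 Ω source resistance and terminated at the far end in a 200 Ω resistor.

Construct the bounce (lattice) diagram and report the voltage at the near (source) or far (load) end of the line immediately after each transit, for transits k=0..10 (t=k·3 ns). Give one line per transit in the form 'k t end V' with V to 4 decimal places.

Γ_L=0.333333, Γ_S=0.333333; launch V₁=1·100/300=0.333333
k=0 src: V=0.3333
k=1 load: inc=0.333333, refl=0.333333·0.333333=0.1111; V=0.000000+0.333333+0.111111=0.4444
k=2 src: inc=0.111111, refl=0.111111·0.333333=0.0370; V=0.333333+0.111111+0.037037=0.4815
k=3 load: inc=0.037037, refl=0.037037·0.333333=0.0123; V=0.444444+0.037037+0.012346=0.4938
k=4 src: inc=0.012346, refl=0.012346·0.333333=0.0041; V=0.481481+0.012346+0.004115=0.4979
k=5 load: inc=0.004115, refl=0.004115·0.333333=0.0014; V=0.493827+0.004115+0.001372=0.4993
k=6 src: inc=0.001372, refl=0.001372·0.333333=0.0005; V=0.497942+0.001372+0.000457=0.4998
k=7 load: inc=0.000457, refl=0.000457·0.333333=0.0002; V=0.499314+0.000457+0.000152=0.4999
k=8 src: inc=0.000152, refl=0.000152·0.333333=0.0001; V=0.499771+0.000152+0.000051=0.5000
k=9 load: inc=0.000051, refl=0.000051·0.333333=0.0000; V=0.499924+0.000051+0.000017=0.5000
k=10 src: inc=0.000017, refl=0.000017·0.333333=0.0000; V=0.499975+0.000017+0.000006=0.5000

0 0 source 0.3333
1 3 load 0.4444
2 6 source 0.4815
3 9 load 0.4938
4 12 source 0.4979
5 15 load 0.4993
6 18 source 0.4998
7 21 load 0.4999
8 24 source 0.5000
9 27 load 0.5000
10 30 source 0.5000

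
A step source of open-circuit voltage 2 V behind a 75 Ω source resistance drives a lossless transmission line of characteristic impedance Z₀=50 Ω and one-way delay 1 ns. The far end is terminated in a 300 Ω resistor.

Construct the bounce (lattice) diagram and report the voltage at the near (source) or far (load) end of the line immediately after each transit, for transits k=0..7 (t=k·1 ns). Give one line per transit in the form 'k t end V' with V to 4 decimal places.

Γ_L=0.714286, Γ_S=0.200000; launch V₁=2·50/125=0.800000
k=0 src: V=0.8000
k=1 load: inc=0.800000, refl=0.800000·0.714286=0.5714; V=0.000000+0.800000+0.571429=1.3714
k=2 src: inc=0.571429, refl=0.571429·0.200000=0.1143; V=0.800000+0.571429+0.114286=1.4857
k=3 load: inc=0.114286, refl=0.114286·0.714286=0.0816; V=1.371429+0.114286+0.081633=1.5673
k=4 src: inc=0.081633, refl=0.081633·0.200000=0.0163; V=1.485714+0.081633+0.016327=1.5837
k=5 load: inc=0.016327, refl=0.016327·0.714286=0.0117; V=1.567347+0.016327+0.011662=1.5953
k=6 src: inc=0.011662, refl=0.011662·0.200000=0.0023; V=1.583673+0.011662+0.002332=1.5977
k=7 load: inc=0.002332, refl=0.002332·0.714286=0.0017; V=1.595335+0.002332+0.001666=1.5993

0 0 source 0.8000
1 1 load 1.3714
2 2 source 1.4857
3 3 load 1.5673
4 4 source 1.5837
5 5 load 1.5953
6 6 source 1.5977
7 7 load 1.5993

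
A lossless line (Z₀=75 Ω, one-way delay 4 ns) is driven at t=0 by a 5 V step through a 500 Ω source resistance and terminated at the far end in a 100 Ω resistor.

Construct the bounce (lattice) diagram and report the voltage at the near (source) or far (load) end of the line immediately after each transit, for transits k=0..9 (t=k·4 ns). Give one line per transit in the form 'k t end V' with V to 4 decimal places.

0 0 source 0.6522
1 4 load 0.7453
2 8 source 0.8142
3 12 load 0.8240
4 16 source 0.8313
5 20 load 0.8324
6 24 source 0.8331
7 28 load 0.8332
8 32 source 0.8333
9 36 load 0.8333

Γ_L=0.142857, Γ_S=0.739130; launch V₁=5·75/575=0.652174
k=0 src: V=0.6522
k=1 load: inc=0.652174, refl=0.652174·0.142857=0.0932; V=0.000000+0.652174+0.093168=0.7453
k=2 src: inc=0.093168, refl=0.093168·0.739130=0.0689; V=0.652174+0.093168+0.068863=0.8142
k=3 load: inc=0.068863, refl=0.068863·0.142857=0.0098; V=0.745342+0.068863+0.009838=0.8240
k=4 src: inc=0.009838, refl=0.009838·0.739130=0.0073; V=0.814205+0.009838+0.007271=0.8313
k=5 load: inc=0.007271, refl=0.007271·0.142857=0.0010; V=0.824042+0.007271+0.001039=0.8324
k=6 src: inc=0.001039, refl=0.001039·0.739130=0.0008; V=0.831314+0.001039+0.000768=0.8331
k=7 load: inc=0.000768, refl=0.000768·0.142857=0.0001; V=0.832352+0.000768+0.000110=0.8332
k=8 src: inc=0.000110, refl=0.000110·0.739130=0.0001; V=0.833120+0.000110+0.000081=0.8333
k=9 load: inc=0.000081, refl=0.000081·0.142857=0.0000; V=0.833230+0.000081+0.000012=0.8333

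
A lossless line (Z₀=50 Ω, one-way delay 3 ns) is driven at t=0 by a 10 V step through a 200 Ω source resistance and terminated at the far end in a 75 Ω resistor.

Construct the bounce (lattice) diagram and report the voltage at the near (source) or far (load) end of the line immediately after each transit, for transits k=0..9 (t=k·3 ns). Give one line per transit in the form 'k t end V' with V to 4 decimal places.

Γ_L=0.200000, Γ_S=0.600000; launch V₁=10·50/250=2.000000
k=0 src: V=2.0000
k=1 load: inc=2.000000, refl=2.000000·0.200000=0.4000; V=0.000000+2.000000+0.400000=2.4000
k=2 src: inc=0.400000, refl=0.400000·0.600000=0.2400; V=2.000000+0.400000+0.240000=2.6400
k=3 load: inc=0.240000, refl=0.240000·0.200000=0.0480; V=2.400000+0.240000+0.048000=2.6880
k=4 src: inc=0.048000, refl=0.048000·0.600000=0.0288; V=2.640000+0.048000+0.028800=2.7168
k=5 load: inc=0.028800, refl=0.028800·0.200000=0.0058; V=2.688000+0.028800+0.005760=2.7226
k=6 src: inc=0.005760, refl=0.005760·0.600000=0.0035; V=2.716800+0.005760+0.003456=2.7260
k=7 load: inc=0.003456, refl=0.003456·0.200000=0.0007; V=2.722560+0.003456+0.000691=2.7267
k=8 src: inc=0.000691, refl=0.000691·0.600000=0.0004; V=2.726016+0.000691+0.000415=2.7271
k=9 load: inc=0.000415, refl=0.000415·0.200000=0.0001; V=2.726707+0.000415+0.000083=2.7272

0 0 source 2.0000
1 3 load 2.4000
2 6 source 2.6400
3 9 load 2.6880
4 12 source 2.7168
5 15 load 2.7226
6 18 source 2.7260
7 21 load 2.7267
8 24 source 2.7271
9 27 load 2.7272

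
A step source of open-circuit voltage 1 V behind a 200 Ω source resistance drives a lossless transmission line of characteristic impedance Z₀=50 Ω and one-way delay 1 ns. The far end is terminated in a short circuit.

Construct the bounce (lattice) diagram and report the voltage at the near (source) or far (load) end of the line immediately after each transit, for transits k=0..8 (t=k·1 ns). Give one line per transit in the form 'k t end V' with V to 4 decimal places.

Γ_L=-1.000000, Γ_S=0.600000; launch V₁=1·50/250=0.200000
k=0 src: V=0.2000
k=1 load: inc=0.200000, refl=0.200000·-1.000000=-0.2000; V=0.000000+0.200000+-0.200000=0.0000
k=2 src: inc=-0.200000, refl=-0.200000·0.600000=-0.1200; V=0.200000+-0.200000+-0.120000=-0.1200
k=3 load: inc=-0.120000, refl=-0.120000·-1.000000=0.1200; V=0.000000+-0.120000+0.120000=0.0000
k=4 src: inc=0.120000, refl=0.120000·0.600000=0.0720; V=-0.120000+0.120000+0.072000=0.0720
k=5 load: inc=0.072000, refl=0.072000·-1.000000=-0.0720; V=0.000000+0.072000+-0.072000=0.0000
k=6 src: inc=-0.072000, refl=-0.072000·0.600000=-0.0432; V=0.072000+-0.072000+-0.043200=-0.0432
k=7 load: inc=-0.043200, refl=-0.043200·-1.000000=0.0432; V=0.000000+-0.043200+0.043200=0.0000
k=8 src: inc=0.043200, refl=0.043200·0.600000=0.0259; V=-0.043200+0.043200+0.025920=0.0259

0 0 source 0.2000
1 1 load 0.0000
2 2 source -0.1200
3 3 load 0.0000
4 4 source 0.0720
5 5 load 0.0000
6 6 source -0.0432
7 7 load 0.0000
8 8 source 0.0259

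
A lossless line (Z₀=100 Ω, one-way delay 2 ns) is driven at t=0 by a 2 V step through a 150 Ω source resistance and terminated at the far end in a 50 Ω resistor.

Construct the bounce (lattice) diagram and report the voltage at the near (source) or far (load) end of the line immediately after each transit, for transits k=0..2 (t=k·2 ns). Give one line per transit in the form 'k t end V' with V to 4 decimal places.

Γ_L=-0.333333, Γ_S=0.200000; launch V₁=2·100/250=0.800000
k=0 src: V=0.8000
k=1 load: inc=0.800000, refl=0.800000·-0.333333=-0.2667; V=0.000000+0.800000+-0.266667=0.5333
k=2 src: inc=-0.266667, refl=-0.266667·0.200000=-0.0533; V=0.800000+-0.266667+-0.053333=0.4800

0 0 source 0.8000
1 2 load 0.5333
2 4 source 0.4800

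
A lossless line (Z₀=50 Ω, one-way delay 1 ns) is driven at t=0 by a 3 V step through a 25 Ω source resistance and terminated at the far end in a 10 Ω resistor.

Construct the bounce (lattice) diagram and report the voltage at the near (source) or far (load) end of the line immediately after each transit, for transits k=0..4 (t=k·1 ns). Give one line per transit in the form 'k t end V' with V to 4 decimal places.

0 0 source 2.0000
1 1 load 0.6667
2 2 source 1.1111
3 3 load 0.8148
4 4 source 0.9136

Γ_L=-0.666667, Γ_S=-0.333333; launch V₁=3·50/75=2.000000
k=0 src: V=2.0000
k=1 load: inc=2.000000, refl=2.000000·-0.666667=-1.3333; V=0.000000+2.000000+-1.333333=0.6667
k=2 src: inc=-1.333333, refl=-1.333333·-0.333333=0.4444; V=2.000000+-1.333333+0.444444=1.1111
k=3 load: inc=0.444444, refl=0.444444·-0.666667=-0.2963; V=0.666667+0.444444+-0.296296=0.8148
k=4 src: inc=-0.296296, refl=-0.296296·-0.333333=0.0988; V=1.111111+-0.296296+0.098765=0.9136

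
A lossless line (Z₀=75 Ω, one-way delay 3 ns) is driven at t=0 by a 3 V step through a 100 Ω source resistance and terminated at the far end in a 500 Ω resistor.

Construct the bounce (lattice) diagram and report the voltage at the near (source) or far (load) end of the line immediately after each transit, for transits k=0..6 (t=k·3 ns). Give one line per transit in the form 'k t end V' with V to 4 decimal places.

0 0 source 1.2857
1 3 load 2.2360
2 6 source 2.3718
3 9 load 2.4721
4 12 source 2.4865
5 15 load 2.4971
6 18 source 2.4986

Γ_L=0.739130, Γ_S=0.142857; launch V₁=3·75/175=1.285714
k=0 src: V=1.2857
k=1 load: inc=1.285714, refl=1.285714·0.739130=0.9503; V=0.000000+1.285714+0.950311=2.2360
k=2 src: inc=0.950311, refl=0.950311·0.142857=0.1358; V=1.285714+0.950311+0.135759=2.3718
k=3 load: inc=0.135759, refl=0.135759·0.739130=0.1003; V=2.236025+0.135759+0.100343=2.4721
k=4 src: inc=0.100343, refl=0.100343·0.142857=0.0143; V=2.371783+0.100343+0.014335=2.4865
k=5 load: inc=0.014335, refl=0.014335·0.739130=0.0106; V=2.472127+0.014335+0.010595=2.4971
k=6 src: inc=0.010595, refl=0.010595·0.142857=0.0015; V=2.486462+0.010595+0.001514=2.4986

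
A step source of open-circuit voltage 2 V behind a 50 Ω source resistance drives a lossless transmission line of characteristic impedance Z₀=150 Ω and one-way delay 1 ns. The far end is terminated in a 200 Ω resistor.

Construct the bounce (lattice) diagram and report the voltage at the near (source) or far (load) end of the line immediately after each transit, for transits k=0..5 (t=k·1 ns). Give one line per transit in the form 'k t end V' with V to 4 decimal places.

Γ_L=0.142857, Γ_S=-0.500000; launch V₁=2·150/200=1.500000
k=0 src: V=1.5000
k=1 load: inc=1.500000, refl=1.500000·0.142857=0.2143; V=0.000000+1.500000+0.214286=1.7143
k=2 src: inc=0.214286, refl=0.214286·-0.500000=-0.1071; V=1.500000+0.214286+-0.107143=1.6071
k=3 load: inc=-0.107143, refl=-0.107143·0.142857=-0.0153; V=1.714286+-0.107143+-0.015306=1.5918
k=4 src: inc=-0.015306, refl=-0.015306·-0.500000=0.0077; V=1.607143+-0.015306+0.007653=1.5995
k=5 load: inc=0.007653, refl=0.007653·0.142857=0.0011; V=1.591837+0.007653+0.001093=1.6006

0 0 source 1.5000
1 1 load 1.7143
2 2 source 1.6071
3 3 load 1.5918
4 4 source 1.5995
5 5 load 1.6006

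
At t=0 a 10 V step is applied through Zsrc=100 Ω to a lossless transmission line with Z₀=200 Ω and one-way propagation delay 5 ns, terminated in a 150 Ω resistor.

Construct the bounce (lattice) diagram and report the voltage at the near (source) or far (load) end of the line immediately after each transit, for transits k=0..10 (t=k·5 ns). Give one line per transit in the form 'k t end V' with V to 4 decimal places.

0 0 source 6.6667
1 5 load 5.7143
2 10 source 6.0317
3 15 load 5.9864
4 20 source 6.0015
5 25 load 5.9994
6 30 source 6.0001
7 35 load 6.0000
8 40 source 6.0000
9 45 load 6.0000
10 50 source 6.0000

Γ_L=-0.142857, Γ_S=-0.333333; launch V₁=10·200/300=6.666667
k=0 src: V=6.6667
k=1 load: inc=6.666667, refl=6.666667·-0.142857=-0.9524; V=0.000000+6.666667+-0.952381=5.7143
k=2 src: inc=-0.952381, refl=-0.952381·-0.333333=0.3175; V=6.666667+-0.952381+0.317460=6.0317
k=3 load: inc=0.317460, refl=0.317460·-0.142857=-0.0454; V=5.714286+0.317460+-0.045351=5.9864
k=4 src: inc=-0.045351, refl=-0.045351·-0.333333=0.0151; V=6.031746+-0.045351+0.015117=6.0015
k=5 load: inc=0.015117, refl=0.015117·-0.142857=-0.0022; V=5.986395+0.015117+-0.002160=5.9994
k=6 src: inc=-0.002160, refl=-0.002160·-0.333333=0.0007; V=6.001512+-0.002160+0.000720=6.0001
k=7 load: inc=0.000720, refl=0.000720·-0.142857=-0.0001; V=5.999352+0.000720+-0.000103=6.0000
k=8 src: inc=-0.000103, refl=-0.000103·-0.333333=0.0000; V=6.000072+-0.000103+0.000034=6.0000
k=9 load: inc=0.000034, refl=0.000034·-0.142857=-0.0000; V=5.999969+0.000034+-0.000005=6.0000
k=10 src: inc=-0.000005, refl=-0.000005·-0.333333=0.0000; V=6.000003+-0.000005+0.000002=6.0000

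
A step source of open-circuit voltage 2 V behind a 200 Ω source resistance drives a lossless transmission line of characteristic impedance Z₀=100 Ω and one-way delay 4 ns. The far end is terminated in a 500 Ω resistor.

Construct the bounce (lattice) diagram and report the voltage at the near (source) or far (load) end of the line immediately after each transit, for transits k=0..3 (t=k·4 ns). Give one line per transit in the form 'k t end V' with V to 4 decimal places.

Γ_L=0.666667, Γ_S=0.333333; launch V₁=2·100/300=0.666667
k=0 src: V=0.6667
k=1 load: inc=0.666667, refl=0.666667·0.666667=0.4444; V=0.000000+0.666667+0.444444=1.1111
k=2 src: inc=0.444444, refl=0.444444·0.333333=0.1481; V=0.666667+0.444444+0.148148=1.2593
k=3 load: inc=0.148148, refl=0.148148·0.666667=0.0988; V=1.111111+0.148148+0.098765=1.3580

0 0 source 0.6667
1 4 load 1.1111
2 8 source 1.2593
3 12 load 1.3580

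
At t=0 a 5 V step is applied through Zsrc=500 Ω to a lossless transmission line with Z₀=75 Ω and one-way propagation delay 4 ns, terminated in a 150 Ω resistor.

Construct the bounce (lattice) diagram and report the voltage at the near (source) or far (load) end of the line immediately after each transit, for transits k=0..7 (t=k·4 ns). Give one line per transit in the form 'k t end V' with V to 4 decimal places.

Γ_L=0.333333, Γ_S=0.739130; launch V₁=5·75/575=0.652174
k=0 src: V=0.6522
k=1 load: inc=0.652174, refl=0.652174·0.333333=0.2174; V=0.000000+0.652174+0.217391=0.8696
k=2 src: inc=0.217391, refl=0.217391·0.739130=0.1607; V=0.652174+0.217391+0.160681=1.0302
k=3 load: inc=0.160681, refl=0.160681·0.333333=0.0536; V=0.869565+0.160681+0.053560=1.0838
k=4 src: inc=0.053560, refl=0.053560·0.739130=0.0396; V=1.030246+0.053560+0.039588=1.1234
k=5 load: inc=0.039588, refl=0.039588·0.333333=0.0132; V=1.083806+0.039588+0.013196=1.1366
k=6 src: inc=0.013196, refl=0.013196·0.739130=0.0098; V=1.123394+0.013196+0.009754=1.1463
k=7 load: inc=0.009754, refl=0.009754·0.333333=0.0033; V=1.136590+0.009754+0.003251=1.1496

0 0 source 0.6522
1 4 load 0.8696
2 8 source 1.0302
3 12 load 1.0838
4 16 source 1.1234
5 20 load 1.1366
6 24 source 1.1463
7 28 load 1.1496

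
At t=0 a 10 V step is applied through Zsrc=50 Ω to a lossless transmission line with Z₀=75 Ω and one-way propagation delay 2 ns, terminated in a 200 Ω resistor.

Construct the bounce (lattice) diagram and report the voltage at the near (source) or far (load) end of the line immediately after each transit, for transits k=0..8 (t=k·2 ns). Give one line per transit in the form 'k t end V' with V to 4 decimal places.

0 0 source 6.0000
1 2 load 8.7273
2 4 source 8.1818
3 6 load 7.9339
4 8 source 7.9835
5 10 load 8.0060
6 12 source 8.0015
7 14 load 7.9995
8 16 source 7.9999

Γ_L=0.454545, Γ_S=-0.200000; launch V₁=10·75/125=6.000000
k=0 src: V=6.0000
k=1 load: inc=6.000000, refl=6.000000·0.454545=2.7273; V=0.000000+6.000000+2.727273=8.7273
k=2 src: inc=2.727273, refl=2.727273·-0.200000=-0.5455; V=6.000000+2.727273+-0.545455=8.1818
k=3 load: inc=-0.545455, refl=-0.545455·0.454545=-0.2479; V=8.727273+-0.545455+-0.247934=7.9339
k=4 src: inc=-0.247934, refl=-0.247934·-0.200000=0.0496; V=8.181818+-0.247934+0.049587=7.9835
k=5 load: inc=0.049587, refl=0.049587·0.454545=0.0225; V=7.933884+0.049587+0.022539=8.0060
k=6 src: inc=0.022539, refl=0.022539·-0.200000=-0.0045; V=7.983471+0.022539+-0.004508=8.0015
k=7 load: inc=-0.004508, refl=-0.004508·0.454545=-0.0020; V=8.006011+-0.004508+-0.002049=7.9995
k=8 src: inc=-0.002049, refl=-0.002049·-0.200000=0.0004; V=8.001503+-0.002049+0.000410=7.9999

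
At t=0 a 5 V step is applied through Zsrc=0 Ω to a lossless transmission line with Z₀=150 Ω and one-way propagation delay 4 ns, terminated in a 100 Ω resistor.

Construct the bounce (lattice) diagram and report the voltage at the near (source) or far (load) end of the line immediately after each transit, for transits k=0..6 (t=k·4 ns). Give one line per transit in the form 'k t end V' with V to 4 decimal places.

0 0 source 5.0000
1 4 load 4.0000
2 8 source 5.0000
3 12 load 4.8000
4 16 source 5.0000
5 20 load 4.9600
6 24 source 5.0000

Γ_L=-0.200000, Γ_S=-1.000000; launch V₁=5·150/150=5.000000
k=0 src: V=5.0000
k=1 load: inc=5.000000, refl=5.000000·-0.200000=-1.0000; V=0.000000+5.000000+-1.000000=4.0000
k=2 src: inc=-1.000000, refl=-1.000000·-1.000000=1.0000; V=5.000000+-1.000000+1.000000=5.0000
k=3 load: inc=1.000000, refl=1.000000·-0.200000=-0.2000; V=4.000000+1.000000+-0.200000=4.8000
k=4 src: inc=-0.200000, refl=-0.200000·-1.000000=0.2000; V=5.000000+-0.200000+0.200000=5.0000
k=5 load: inc=0.200000, refl=0.200000·-0.200000=-0.0400; V=4.800000+0.200000+-0.040000=4.9600
k=6 src: inc=-0.040000, refl=-0.040000·-1.000000=0.0400; V=5.000000+-0.040000+0.040000=5.0000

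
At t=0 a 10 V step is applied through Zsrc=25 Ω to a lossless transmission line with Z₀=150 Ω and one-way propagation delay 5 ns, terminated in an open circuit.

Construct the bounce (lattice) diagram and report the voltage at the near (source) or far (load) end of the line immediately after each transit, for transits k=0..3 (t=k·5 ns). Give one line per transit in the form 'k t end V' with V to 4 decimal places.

0 0 source 8.5714
1 5 load 17.1429
2 10 source 11.0204
3 15 load 4.8980

Γ_L=1.000000, Γ_S=-0.714286; launch V₁=10·150/175=8.571429
k=0 src: V=8.5714
k=1 load: inc=8.571429, refl=8.571429·1.000000=8.5714; V=0.000000+8.571429+8.571429=17.1429
k=2 src: inc=8.571429, refl=8.571429·-0.714286=-6.1224; V=8.571429+8.571429+-6.122449=11.0204
k=3 load: inc=-6.122449, refl=-6.122449·1.000000=-6.1224; V=17.142857+-6.122449+-6.122449=4.8980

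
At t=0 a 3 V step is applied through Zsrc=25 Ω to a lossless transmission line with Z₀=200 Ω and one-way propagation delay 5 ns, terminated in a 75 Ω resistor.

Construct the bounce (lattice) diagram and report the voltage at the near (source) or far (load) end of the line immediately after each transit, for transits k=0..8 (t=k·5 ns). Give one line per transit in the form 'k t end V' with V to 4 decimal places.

Γ_L=-0.454545, Γ_S=-0.777778; launch V₁=3·200/225=2.666667
k=0 src: V=2.6667
k=1 load: inc=2.666667, refl=2.666667·-0.454545=-1.2121; V=0.000000+2.666667+-1.212121=1.4545
k=2 src: inc=-1.212121, refl=-1.212121·-0.777778=0.9428; V=2.666667+-1.212121+0.942761=2.3973
k=3 load: inc=0.942761, refl=0.942761·-0.454545=-0.4285; V=1.454545+0.942761+-0.428528=1.9688
k=4 src: inc=-0.428528, refl=-0.428528·-0.777778=0.3333; V=2.397306+-0.428528+0.333299=2.3021
k=5 load: inc=0.333299, refl=0.333299·-0.454545=-0.1515; V=1.968779+0.333299+-0.151500=2.1506
k=6 src: inc=-0.151500, refl=-0.151500·-0.777778=0.1178; V=2.302078+-0.151500+0.117833=2.2684
k=7 load: inc=0.117833, refl=0.117833·-0.454545=-0.0536; V=2.150578+0.117833+-0.053560=2.2149
k=8 src: inc=-0.053560, refl=-0.053560·-0.777778=0.0417; V=2.268411+-0.053560+0.041658=2.2565

0 0 source 2.6667
1 5 load 1.4545
2 10 source 2.3973
3 15 load 1.9688
4 20 source 2.3021
5 25 load 2.1506
6 30 source 2.2684
7 35 load 2.2149
8 40 source 2.2565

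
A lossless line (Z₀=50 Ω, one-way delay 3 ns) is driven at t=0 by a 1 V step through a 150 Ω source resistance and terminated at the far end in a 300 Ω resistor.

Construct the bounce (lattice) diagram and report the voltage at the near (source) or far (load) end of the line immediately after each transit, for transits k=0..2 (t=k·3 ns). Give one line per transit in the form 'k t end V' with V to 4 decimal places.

Γ_L=0.714286, Γ_S=0.500000; launch V₁=1·50/200=0.250000
k=0 src: V=0.2500
k=1 load: inc=0.250000, refl=0.250000·0.714286=0.1786; V=0.000000+0.250000+0.178571=0.4286
k=2 src: inc=0.178571, refl=0.178571·0.500000=0.0893; V=0.250000+0.178571+0.089286=0.5179

0 0 source 0.2500
1 3 load 0.4286
2 6 source 0.5179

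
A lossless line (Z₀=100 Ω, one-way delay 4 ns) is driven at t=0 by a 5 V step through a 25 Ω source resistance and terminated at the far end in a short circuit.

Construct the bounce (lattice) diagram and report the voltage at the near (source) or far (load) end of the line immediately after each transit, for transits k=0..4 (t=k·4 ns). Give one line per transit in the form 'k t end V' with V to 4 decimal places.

Γ_L=-1.000000, Γ_S=-0.600000; launch V₁=5·100/125=4.000000
k=0 src: V=4.0000
k=1 load: inc=4.000000, refl=4.000000·-1.000000=-4.0000; V=0.000000+4.000000+-4.000000=0.0000
k=2 src: inc=-4.000000, refl=-4.000000·-0.600000=2.4000; V=4.000000+-4.000000+2.400000=2.4000
k=3 load: inc=2.400000, refl=2.400000·-1.000000=-2.4000; V=0.000000+2.400000+-2.400000=0.0000
k=4 src: inc=-2.400000, refl=-2.400000·-0.600000=1.4400; V=2.400000+-2.400000+1.440000=1.4400

0 0 source 4.0000
1 4 load 0.0000
2 8 source 2.4000
3 12 load 0.0000
4 16 source 1.4400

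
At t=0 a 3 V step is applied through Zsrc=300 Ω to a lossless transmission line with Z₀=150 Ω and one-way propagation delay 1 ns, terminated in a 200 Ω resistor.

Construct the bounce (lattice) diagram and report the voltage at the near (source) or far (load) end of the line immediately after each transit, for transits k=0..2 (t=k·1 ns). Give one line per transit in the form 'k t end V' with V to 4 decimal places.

0 0 source 1.0000
1 1 load 1.1429
2 2 source 1.1905

Γ_L=0.142857, Γ_S=0.333333; launch V₁=3·150/450=1.000000
k=0 src: V=1.0000
k=1 load: inc=1.000000, refl=1.000000·0.142857=0.1429; V=0.000000+1.000000+0.142857=1.1429
k=2 src: inc=0.142857, refl=0.142857·0.333333=0.0476; V=1.000000+0.142857+0.047619=1.1905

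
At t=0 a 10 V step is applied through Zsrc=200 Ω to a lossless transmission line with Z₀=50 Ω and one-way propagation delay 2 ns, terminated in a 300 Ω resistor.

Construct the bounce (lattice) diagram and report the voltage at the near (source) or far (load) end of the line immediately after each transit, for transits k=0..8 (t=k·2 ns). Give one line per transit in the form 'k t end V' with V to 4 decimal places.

Γ_L=0.714286, Γ_S=0.600000; launch V₁=10·50/250=2.000000
k=0 src: V=2.0000
k=1 load: inc=2.000000, refl=2.000000·0.714286=1.4286; V=0.000000+2.000000+1.428571=3.4286
k=2 src: inc=1.428571, refl=1.428571·0.600000=0.8571; V=2.000000+1.428571+0.857143=4.2857
k=3 load: inc=0.857143, refl=0.857143·0.714286=0.6122; V=3.428571+0.857143+0.612245=4.8980
k=4 src: inc=0.612245, refl=0.612245·0.600000=0.3673; V=4.285714+0.612245+0.367347=5.2653
k=5 load: inc=0.367347, refl=0.367347·0.714286=0.2624; V=4.897959+0.367347+0.262391=5.5277
k=6 src: inc=0.262391, refl=0.262391·0.600000=0.1574; V=5.265306+0.262391+0.157434=5.6851
k=7 load: inc=0.157434, refl=0.157434·0.714286=0.1125; V=5.527697+0.157434+0.112453=5.7976
k=8 src: inc=0.112453, refl=0.112453·0.600000=0.0675; V=5.685131+0.112453+0.067472=5.8651

0 0 source 2.0000
1 2 load 3.4286
2 4 source 4.2857
3 6 load 4.8980
4 8 source 5.2653
5 10 load 5.5277
6 12 source 5.6851
7 14 load 5.7976
8 16 source 5.8651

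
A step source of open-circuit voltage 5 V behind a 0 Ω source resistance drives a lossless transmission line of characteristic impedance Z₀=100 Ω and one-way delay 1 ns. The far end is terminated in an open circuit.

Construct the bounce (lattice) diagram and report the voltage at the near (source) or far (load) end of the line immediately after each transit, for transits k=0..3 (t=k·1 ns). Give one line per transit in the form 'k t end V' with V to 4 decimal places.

Γ_L=1.000000, Γ_S=-1.000000; launch V₁=5·100/100=5.000000
k=0 src: V=5.0000
k=1 load: inc=5.000000, refl=5.000000·1.000000=5.0000; V=0.000000+5.000000+5.000000=10.0000
k=2 src: inc=5.000000, refl=5.000000·-1.000000=-5.0000; V=5.000000+5.000000+-5.000000=5.0000
k=3 load: inc=-5.000000, refl=-5.000000·1.000000=-5.0000; V=10.000000+-5.000000+-5.000000=0.0000

0 0 source 5.0000
1 1 load 10.0000
2 2 source 5.0000
3 3 load 0.0000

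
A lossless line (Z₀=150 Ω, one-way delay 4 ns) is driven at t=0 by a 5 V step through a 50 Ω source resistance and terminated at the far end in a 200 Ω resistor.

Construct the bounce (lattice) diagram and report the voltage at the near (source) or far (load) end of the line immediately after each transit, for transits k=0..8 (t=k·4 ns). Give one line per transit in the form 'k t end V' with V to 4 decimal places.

Γ_L=0.142857, Γ_S=-0.500000; launch V₁=5·150/200=3.750000
k=0 src: V=3.7500
k=1 load: inc=3.750000, refl=3.750000·0.142857=0.5357; V=0.000000+3.750000+0.535714=4.2857
k=2 src: inc=0.535714, refl=0.535714·-0.500000=-0.2679; V=3.750000+0.535714+-0.267857=4.0179
k=3 load: inc=-0.267857, refl=-0.267857·0.142857=-0.0383; V=4.285714+-0.267857+-0.038265=3.9796
k=4 src: inc=-0.038265, refl=-0.038265·-0.500000=0.0191; V=4.017857+-0.038265+0.019133=3.9987
k=5 load: inc=0.019133, refl=0.019133·0.142857=0.0027; V=3.979592+0.019133+0.002733=4.0015
k=6 src: inc=0.002733, refl=0.002733·-0.500000=-0.0014; V=3.998724+0.002733+-0.001367=4.0001
k=7 load: inc=-0.001367, refl=-0.001367·0.142857=-0.0002; V=4.001458+-0.001367+-0.000195=3.9999
k=8 src: inc=-0.000195, refl=-0.000195·-0.500000=0.0001; V=4.000091+-0.000195+0.000098=4.0000

0 0 source 3.7500
1 4 load 4.2857
2 8 source 4.0179
3 12 load 3.9796
4 16 source 3.9987
5 20 load 4.0015
6 24 source 4.0001
7 28 load 3.9999
8 32 source 4.0000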